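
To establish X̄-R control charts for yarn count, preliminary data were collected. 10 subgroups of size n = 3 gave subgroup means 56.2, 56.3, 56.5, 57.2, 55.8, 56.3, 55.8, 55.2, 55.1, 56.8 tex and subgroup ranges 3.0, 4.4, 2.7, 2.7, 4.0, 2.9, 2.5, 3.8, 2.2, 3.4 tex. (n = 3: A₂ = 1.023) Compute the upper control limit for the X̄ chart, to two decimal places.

X̄̄ = (56.2 + 56.3 + 56.5 + 57.2 + 55.8 + 56.3 + 55.8 + 55.2 + 55.1 + 56.8) / 10 = 561.2000 / 10 = 56.1200
R̄ = (3.0 + 4.4 + 2.7 + 2.7 + 4.0 + 2.9 + 2.5 + 3.8 + 2.2 + 3.4) / 10 = 31.6000 / 10 = 3.1600
UCL = X̄̄ + A₂·R̄ = 56.1200 + 1.023 × 3.1600 = 59.3527

59.35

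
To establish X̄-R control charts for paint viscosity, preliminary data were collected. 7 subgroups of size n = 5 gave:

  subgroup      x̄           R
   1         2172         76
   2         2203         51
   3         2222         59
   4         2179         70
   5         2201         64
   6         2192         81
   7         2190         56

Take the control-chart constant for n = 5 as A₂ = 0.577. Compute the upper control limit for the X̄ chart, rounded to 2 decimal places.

X̄̄ = (2172 + 2203 + 2222 + 2179 + 2201 + 2192 + 2190) / 7 = 15359.0000 / 7 = 2194.1429
R̄ = (76 + 51 + 59 + 70 + 64 + 81 + 56) / 7 = 457.0000 / 7 = 65.2857
UCL = X̄̄ + A₂·R̄ = 2194.1429 + 0.577 × 65.2857 = 2231.8127

2231.81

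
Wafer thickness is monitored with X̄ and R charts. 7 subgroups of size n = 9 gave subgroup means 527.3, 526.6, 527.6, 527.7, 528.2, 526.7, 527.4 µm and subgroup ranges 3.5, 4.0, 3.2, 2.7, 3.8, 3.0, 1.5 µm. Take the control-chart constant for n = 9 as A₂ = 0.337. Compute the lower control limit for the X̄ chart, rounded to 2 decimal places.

526.31

X̄̄ = (527.3 + 526.6 + 527.6 + 527.7 + 528.2 + 526.7 + 527.4) / 7 = 3691.5000 / 7 = 527.3571
R̄ = (3.5 + 4.0 + 3.2 + 2.7 + 3.8 + 3.0 + 1.5) / 7 = 21.7000 / 7 = 3.1000
LCL = X̄̄ − A₂·R̄ = 527.3571 − 0.337 × 3.1000 = 526.3124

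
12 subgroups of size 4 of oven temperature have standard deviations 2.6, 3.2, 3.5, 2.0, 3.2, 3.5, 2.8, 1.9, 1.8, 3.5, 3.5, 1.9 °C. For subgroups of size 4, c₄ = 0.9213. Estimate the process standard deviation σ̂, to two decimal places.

s̄ = (2.6 + 3.2 + 3.5 + 2.0 + 3.2 + 3.5 + 2.8 + 1.9 + 1.8 + 3.5 + 3.5 + 1.9) / 12 = 2.7833
σ̂ = s̄ / c₄ = 2.7833 / 0.9213 = 3.0211

3.02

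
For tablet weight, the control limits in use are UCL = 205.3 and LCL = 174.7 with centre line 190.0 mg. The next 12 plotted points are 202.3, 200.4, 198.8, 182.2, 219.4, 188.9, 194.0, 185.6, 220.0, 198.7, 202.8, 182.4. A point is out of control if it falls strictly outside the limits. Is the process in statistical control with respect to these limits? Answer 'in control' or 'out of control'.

out of control

Compare each point to [174.7, 205.3]: sample 5 = 219.4 > UCL; sample 9 = 220.0 > UCL.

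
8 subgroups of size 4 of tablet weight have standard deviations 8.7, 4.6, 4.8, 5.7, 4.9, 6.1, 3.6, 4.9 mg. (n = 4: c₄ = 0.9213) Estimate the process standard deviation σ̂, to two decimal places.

5.87

s̄ = (8.7 + 4.6 + 4.8 + 5.7 + 4.9 + 6.1 + 3.6 + 4.9) / 8 = 5.4125
σ̂ = s̄ / c₄ = 5.4125 / 0.9213 = 5.8749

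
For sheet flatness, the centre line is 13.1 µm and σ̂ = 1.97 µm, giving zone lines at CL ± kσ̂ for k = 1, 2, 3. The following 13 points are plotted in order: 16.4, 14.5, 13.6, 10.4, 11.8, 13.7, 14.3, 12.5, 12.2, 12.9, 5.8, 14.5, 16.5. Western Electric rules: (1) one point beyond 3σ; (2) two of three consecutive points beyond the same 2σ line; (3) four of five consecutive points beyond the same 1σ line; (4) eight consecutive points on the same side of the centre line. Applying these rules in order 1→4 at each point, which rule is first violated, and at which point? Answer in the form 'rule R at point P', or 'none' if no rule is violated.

rule 1 at point 11

Zone of each point (C = within 1σ̂, B = 1σ̂–2σ̂, A = 2σ̂–3σ̂, * = beyond 3σ̂; sign = side of CL): 1:+B, 2:+C, 3:+C, 4:-B, 5:-C, 6:+C, 7:+C, 8:-C, 9:-C, 10:-C, 11:-*, 12:+C, 13:+B
Rule 1 (one point beyond the 3σ limits) is satisfied at point 11.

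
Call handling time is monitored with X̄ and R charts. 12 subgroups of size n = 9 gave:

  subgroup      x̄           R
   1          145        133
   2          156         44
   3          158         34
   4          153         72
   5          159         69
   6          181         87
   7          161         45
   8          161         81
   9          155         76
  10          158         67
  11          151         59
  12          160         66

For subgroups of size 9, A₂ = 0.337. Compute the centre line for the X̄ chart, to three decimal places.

X̄̄ = (145 + 156 + 158 + 153 + 159 + 181 + 161 + 161 + 155 + 158 + 151 + 160) / 12 = 1898.0000 / 12 = 158.1667
CL = X̄̄ = 158.1667

158.167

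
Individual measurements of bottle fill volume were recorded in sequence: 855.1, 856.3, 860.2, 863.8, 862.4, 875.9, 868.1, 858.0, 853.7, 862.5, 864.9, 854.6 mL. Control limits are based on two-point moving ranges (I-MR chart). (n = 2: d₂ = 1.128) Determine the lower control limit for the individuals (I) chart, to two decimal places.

X̄ = (855.1 + 856.3 + 860.2 + 863.8 + 862.4 + 875.9 + 868.1 + 858.0 + 853.7 + 862.5 + 864.9 + 854.6) / 12 = 861.2917
Moving ranges: 1.2, 3.9, 3.6, 1.4, 13.5, 7.8, 10.1, 4.3, 8.8, 2.4, 10.3; M̄R̄ = 67.3000 / 11 = 6.1182
LCL = X̄ − 3·M̄R̄/d₂ = 861.2917 − 3 × 6.1182 / 1.128 = 845.0199

845.02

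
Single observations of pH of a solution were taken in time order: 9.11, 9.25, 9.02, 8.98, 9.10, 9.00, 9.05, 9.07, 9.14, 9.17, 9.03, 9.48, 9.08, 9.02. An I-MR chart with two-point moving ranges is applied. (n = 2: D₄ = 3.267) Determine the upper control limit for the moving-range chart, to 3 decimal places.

0.465

Moving ranges: 0.14, 0.23, 0.04, 0.12, 0.10, 0.05, 0.02, 0.07, 0.03, 0.14, 0.45, 0.40, 0.06; M̄R̄ = 1.8500 / 13 = 0.1423
UCL_MR = D₄·M̄R̄ = 3.267 × 0.1423 = 0.4649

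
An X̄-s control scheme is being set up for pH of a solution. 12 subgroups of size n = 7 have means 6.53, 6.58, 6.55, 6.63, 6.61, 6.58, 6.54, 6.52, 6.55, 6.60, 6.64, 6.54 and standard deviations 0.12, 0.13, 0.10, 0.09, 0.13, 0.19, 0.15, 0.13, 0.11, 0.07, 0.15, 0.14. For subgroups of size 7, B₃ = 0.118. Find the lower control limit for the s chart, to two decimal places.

0.01

s̄ = (0.12 + 0.13 + 0.10 + 0.09 + 0.13 + 0.19 + 0.15 + 0.13 + 0.11 + 0.07 + 0.15 + 0.14) / 12 = 0.1258
LCL_s = B₃·s̄ = 0.118 × 0.1258 = 0.0148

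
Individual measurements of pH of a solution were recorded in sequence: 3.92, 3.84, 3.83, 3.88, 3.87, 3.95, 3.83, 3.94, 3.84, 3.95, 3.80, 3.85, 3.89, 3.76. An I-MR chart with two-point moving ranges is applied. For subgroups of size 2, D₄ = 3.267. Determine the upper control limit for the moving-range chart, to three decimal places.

Moving ranges: 0.08, 0.01, 0.05, 0.01, 0.08, 0.12, 0.11, 0.10, 0.11, 0.15, 0.05, 0.04, 0.13; M̄R̄ = 1.0400 / 13 = 0.0800
UCL_MR = D₄·M̄R̄ = 3.267 × 0.0800 = 0.2614

0.261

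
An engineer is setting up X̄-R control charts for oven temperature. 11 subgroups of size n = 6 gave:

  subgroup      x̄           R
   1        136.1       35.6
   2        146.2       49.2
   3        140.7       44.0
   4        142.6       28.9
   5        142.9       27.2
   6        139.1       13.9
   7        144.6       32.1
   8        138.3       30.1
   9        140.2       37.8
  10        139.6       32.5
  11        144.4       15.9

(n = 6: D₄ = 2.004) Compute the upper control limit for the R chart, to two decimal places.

63.25

R̄ = (35.6 + 49.2 + 44.0 + 28.9 + 27.2 + 13.9 + 32.1 + 30.1 + 37.8 + 32.5 + 15.9) / 11 = 347.2000 / 11 = 31.5636
UCL_R = D₄·R̄ = 2.004 × 31.5636 = 63.2535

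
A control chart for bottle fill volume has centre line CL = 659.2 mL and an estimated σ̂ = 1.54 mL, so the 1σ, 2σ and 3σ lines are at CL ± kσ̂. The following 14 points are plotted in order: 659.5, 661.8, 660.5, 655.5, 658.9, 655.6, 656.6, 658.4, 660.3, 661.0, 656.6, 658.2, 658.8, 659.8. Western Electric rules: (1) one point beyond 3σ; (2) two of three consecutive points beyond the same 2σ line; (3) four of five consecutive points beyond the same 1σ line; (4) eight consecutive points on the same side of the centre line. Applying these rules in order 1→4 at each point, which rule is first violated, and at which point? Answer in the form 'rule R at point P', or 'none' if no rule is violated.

Zone of each point (C = within 1σ̂, B = 1σ̂–2σ̂, A = 2σ̂–3σ̂, * = beyond 3σ̂; sign = side of CL): 1:+C, 2:+B, 3:+C, 4:-A, 5:-C, 6:-A, 7:-B, 8:-C, 9:+C, 10:+B, 11:-B, 12:-C, 13:-C, 14:+C
Rule 2 (two of three consecutive points beyond the same 2σ limit) is satisfied at point 6.

rule 2 at point 6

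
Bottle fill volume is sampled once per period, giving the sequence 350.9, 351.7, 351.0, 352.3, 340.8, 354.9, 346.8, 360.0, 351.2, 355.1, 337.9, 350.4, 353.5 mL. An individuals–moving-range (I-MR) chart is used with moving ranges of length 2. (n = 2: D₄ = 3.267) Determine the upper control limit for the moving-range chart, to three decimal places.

Moving ranges: 0.8, 0.7, 1.3, 11.5, 14.1, 8.1, 13.2, 8.8, 3.9, 17.2, 12.5, 3.1; M̄R̄ = 95.2000 / 12 = 7.9333
UCL_MR = D₄·M̄R̄ = 3.267 × 7.9333 = 25.9182

25.918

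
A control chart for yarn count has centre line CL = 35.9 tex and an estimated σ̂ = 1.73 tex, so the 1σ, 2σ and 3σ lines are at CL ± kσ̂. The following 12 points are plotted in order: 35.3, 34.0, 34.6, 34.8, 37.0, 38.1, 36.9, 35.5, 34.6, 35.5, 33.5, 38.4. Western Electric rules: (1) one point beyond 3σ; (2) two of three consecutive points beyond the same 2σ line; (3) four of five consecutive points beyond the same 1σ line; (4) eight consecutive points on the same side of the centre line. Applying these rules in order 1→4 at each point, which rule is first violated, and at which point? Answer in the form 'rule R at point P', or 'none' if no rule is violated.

Zone of each point (C = within 1σ̂, B = 1σ̂–2σ̂, A = 2σ̂–3σ̂, * = beyond 3σ̂; sign = side of CL): 1:-C, 2:-B, 3:-C, 4:-C, 5:+C, 6:+B, 7:+C, 8:-C, 9:-C, 10:-C, 11:-B, 12:+B
No rule fires across all 12 points.

none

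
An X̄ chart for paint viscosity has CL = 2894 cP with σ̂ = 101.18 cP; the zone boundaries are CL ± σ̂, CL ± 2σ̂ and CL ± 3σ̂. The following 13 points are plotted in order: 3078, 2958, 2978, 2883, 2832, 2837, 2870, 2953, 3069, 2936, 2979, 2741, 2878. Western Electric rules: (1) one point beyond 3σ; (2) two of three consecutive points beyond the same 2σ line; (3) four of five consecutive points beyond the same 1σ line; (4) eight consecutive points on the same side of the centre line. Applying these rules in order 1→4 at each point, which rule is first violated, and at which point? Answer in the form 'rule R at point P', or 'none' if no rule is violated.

Zone of each point (C = within 1σ̂, B = 1σ̂–2σ̂, A = 2σ̂–3σ̂, * = beyond 3σ̂; sign = side of CL): 1:+B, 2:+C, 3:+C, 4:-C, 5:-C, 6:-C, 7:-C, 8:+C, 9:+B, 10:+C, 11:+C, 12:-B, 13:-C
No rule fires across all 13 points.

none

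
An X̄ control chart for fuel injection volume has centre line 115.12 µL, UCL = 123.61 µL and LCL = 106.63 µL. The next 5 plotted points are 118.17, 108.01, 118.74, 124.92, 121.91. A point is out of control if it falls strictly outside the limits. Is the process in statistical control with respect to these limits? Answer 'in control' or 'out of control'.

Compare each point to [106.63, 123.61]: sample 4 = 124.92 > UCL.

out of control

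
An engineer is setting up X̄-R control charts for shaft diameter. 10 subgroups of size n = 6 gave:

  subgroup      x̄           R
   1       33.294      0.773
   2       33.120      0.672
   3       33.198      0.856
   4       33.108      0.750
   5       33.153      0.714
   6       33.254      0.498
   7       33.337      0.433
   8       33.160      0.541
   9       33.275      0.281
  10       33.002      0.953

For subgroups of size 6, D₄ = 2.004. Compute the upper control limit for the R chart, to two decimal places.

1.30

R̄ = (0.773 + 0.672 + 0.856 + 0.750 + 0.714 + 0.498 + 0.433 + 0.541 + 0.281 + 0.953) / 10 = 6.4710 / 10 = 0.6471
UCL_R = D₄·R̄ = 2.004 × 0.6471 = 1.2968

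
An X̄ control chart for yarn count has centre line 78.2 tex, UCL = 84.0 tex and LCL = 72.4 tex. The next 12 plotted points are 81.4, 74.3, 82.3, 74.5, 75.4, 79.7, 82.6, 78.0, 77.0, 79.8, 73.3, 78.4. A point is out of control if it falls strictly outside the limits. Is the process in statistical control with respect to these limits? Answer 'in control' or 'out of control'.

All 12 points lie within [72.4, 84.0].

in control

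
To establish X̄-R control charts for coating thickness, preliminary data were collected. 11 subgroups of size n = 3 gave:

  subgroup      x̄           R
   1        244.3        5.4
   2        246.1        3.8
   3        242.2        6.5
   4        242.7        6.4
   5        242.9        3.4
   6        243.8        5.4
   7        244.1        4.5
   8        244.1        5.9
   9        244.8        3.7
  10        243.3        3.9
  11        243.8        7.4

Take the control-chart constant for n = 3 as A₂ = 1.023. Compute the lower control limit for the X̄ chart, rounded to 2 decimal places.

X̄̄ = (244.3 + 246.1 + 242.2 + 242.7 + 242.9 + 243.8 + 244.1 + 244.1 + 244.8 + 243.3 + 243.8) / 11 = 2682.1000 / 11 = 243.8273
R̄ = (5.4 + 3.8 + 6.5 + 6.4 + 3.4 + 5.4 + 4.5 + 5.9 + 3.7 + 3.9 + 7.4) / 11 = 56.3000 / 11 = 5.1182
LCL = X̄̄ − A₂·R̄ = 243.8273 − 1.023 × 5.1182 = 238.5914

238.59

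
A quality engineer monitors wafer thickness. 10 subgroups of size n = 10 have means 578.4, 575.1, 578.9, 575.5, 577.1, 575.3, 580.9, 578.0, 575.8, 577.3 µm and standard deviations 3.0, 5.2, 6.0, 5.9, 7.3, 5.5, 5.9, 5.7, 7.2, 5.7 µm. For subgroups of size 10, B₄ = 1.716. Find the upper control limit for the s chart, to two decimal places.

9.85

s̄ = (3.0 + 5.2 + 6.0 + 5.9 + 7.3 + 5.5 + 5.9 + 5.7 + 7.2 + 5.7) / 10 = 5.7400
UCL_s = B₄·s̄ = 1.716 × 5.7400 = 9.8498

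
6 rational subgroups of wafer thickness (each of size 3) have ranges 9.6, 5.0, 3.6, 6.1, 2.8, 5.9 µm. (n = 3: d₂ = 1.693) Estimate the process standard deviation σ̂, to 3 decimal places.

3.249

R̄ = (9.6 + 5.0 + 3.6 + 6.1 + 2.8 + 5.9) / 6 = 5.5000
σ̂ = R̄ / d₂ = 5.5000 / 1.693 = 3.2487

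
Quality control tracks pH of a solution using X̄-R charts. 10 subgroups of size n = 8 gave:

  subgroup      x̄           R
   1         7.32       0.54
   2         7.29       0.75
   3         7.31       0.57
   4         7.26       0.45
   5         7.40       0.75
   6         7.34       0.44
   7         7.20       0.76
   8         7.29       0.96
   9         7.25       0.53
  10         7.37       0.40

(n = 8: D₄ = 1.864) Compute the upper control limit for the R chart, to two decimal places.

1.15

R̄ = (0.54 + 0.75 + 0.57 + 0.45 + 0.75 + 0.44 + 0.76 + 0.96 + 0.53 + 0.40) / 10 = 6.1500 / 10 = 0.6150
UCL_R = D₄·R̄ = 1.864 × 0.6150 = 1.1464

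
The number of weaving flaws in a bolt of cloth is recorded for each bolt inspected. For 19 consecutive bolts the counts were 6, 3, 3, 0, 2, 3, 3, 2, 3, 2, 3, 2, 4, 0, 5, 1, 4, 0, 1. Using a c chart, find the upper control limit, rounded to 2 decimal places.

7.19

c̄ = (6 + 3 + 3 + 0 + 2 + 3 + 3 + 2 + 3 + 2 + 3 + 2 + 4 + 0 + 5 + 1 + 4 + 0 + 1) / 19 = 47 / 19 = 2.4737
UCL = c̄ + 3√c̄ = 2.4737 + 3 × √2.4737 = 2.4737 + 3 × 1.5728 = 7.1921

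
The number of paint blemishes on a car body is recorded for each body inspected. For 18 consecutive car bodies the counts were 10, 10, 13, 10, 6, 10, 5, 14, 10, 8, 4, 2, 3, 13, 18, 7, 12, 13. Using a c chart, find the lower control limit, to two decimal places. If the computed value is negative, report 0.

c̄ = (10 + 10 + 13 + 10 + 6 + 10 + 5 + 14 + 10 + 8 + 4 + 2 + 3 + 13 + 18 + 7 + 12 + 13) / 18 = 168 / 18 = 9.3333
LCL = c̄ − 3√c̄ = 9.3333 − 3 × 3.0551 = 0.1682

0.17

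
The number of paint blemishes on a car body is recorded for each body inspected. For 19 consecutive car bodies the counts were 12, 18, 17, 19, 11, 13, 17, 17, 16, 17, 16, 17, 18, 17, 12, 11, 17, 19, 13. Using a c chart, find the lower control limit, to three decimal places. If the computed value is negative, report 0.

3.771

c̄ = (12 + 18 + 17 + 19 + 11 + 13 + 17 + 17 + 16 + 17 + 16 + 17 + 18 + 17 + 12 + 11 + 17 + 19 + 13) / 19 = 297 / 19 = 15.6316
LCL = c̄ − 3√c̄ = 15.6316 − 3 × 3.9537 = 3.7705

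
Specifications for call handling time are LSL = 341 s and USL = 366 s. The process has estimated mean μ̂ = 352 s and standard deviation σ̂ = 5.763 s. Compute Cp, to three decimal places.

0.723

Cp = (USL − LSL) / (6σ̂) = (366 − 341) / (6 × 5.763) = 25.0000 / 34.5780 = 0.7230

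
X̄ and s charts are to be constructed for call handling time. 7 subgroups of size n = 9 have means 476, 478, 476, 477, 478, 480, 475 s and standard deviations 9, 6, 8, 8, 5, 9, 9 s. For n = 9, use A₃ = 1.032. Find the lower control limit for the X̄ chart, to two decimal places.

X̄̄ = (476 + 478 + 476 + 477 + 478 + 480 + 475) / 7 = 477.1429
s̄ = (9 + 6 + 8 + 8 + 5 + 9 + 9) / 7 = 7.7143
LCL = X̄̄ − A₃·s̄ = 477.1429 − 1.032 × 7.7143 = 469.1817

469.18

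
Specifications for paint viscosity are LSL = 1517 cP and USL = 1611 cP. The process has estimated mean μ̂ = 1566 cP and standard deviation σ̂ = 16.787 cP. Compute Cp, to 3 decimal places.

0.933

Cp = (USL − LSL) / (6σ̂) = (1611 − 1517) / (6 × 16.787) = 94.0000 / 100.7220 = 0.9333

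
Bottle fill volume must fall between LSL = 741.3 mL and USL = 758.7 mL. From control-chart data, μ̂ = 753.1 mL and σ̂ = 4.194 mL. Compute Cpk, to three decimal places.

0.445

Cpu = (USL − μ̂) / (3σ̂) = (758.7 − 753.1) / (3 × 4.194) = 0.4451; Cpl = (μ̂ − LSL) / (3σ̂) = (753.1 − 741.3) / (3 × 4.194) = 0.9378; Cpk = min(Cpu, Cpl) = 0.4451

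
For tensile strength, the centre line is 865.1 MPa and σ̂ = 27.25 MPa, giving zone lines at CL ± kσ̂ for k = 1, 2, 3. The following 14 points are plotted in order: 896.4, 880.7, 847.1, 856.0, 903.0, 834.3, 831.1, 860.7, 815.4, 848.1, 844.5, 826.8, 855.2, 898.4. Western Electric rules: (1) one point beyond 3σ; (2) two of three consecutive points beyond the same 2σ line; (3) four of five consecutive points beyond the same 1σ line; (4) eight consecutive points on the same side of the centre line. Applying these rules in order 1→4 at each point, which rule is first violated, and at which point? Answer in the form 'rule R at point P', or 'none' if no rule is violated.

rule 4 at point 13

Zone of each point (C = within 1σ̂, B = 1σ̂–2σ̂, A = 2σ̂–3σ̂, * = beyond 3σ̂; sign = side of CL): 1:+B, 2:+C, 3:-C, 4:-C, 5:+B, 6:-B, 7:-B, 8:-C, 9:-B, 10:-C, 11:-C, 12:-B, 13:-C, 14:+B
Rule 4 (eight consecutive points on the same side of the centre line) is satisfied at point 13.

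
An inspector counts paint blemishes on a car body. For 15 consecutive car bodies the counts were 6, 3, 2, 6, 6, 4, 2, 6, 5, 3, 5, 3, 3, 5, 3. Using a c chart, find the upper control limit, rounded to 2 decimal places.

10.23

c̄ = (6 + 3 + 2 + 6 + 6 + 4 + 2 + 6 + 5 + 3 + 5 + 3 + 3 + 5 + 3) / 15 = 62 / 15 = 4.1333
UCL = c̄ + 3√c̄ = 4.1333 + 3 × √4.1333 = 4.1333 + 3 × 2.0331 = 10.2325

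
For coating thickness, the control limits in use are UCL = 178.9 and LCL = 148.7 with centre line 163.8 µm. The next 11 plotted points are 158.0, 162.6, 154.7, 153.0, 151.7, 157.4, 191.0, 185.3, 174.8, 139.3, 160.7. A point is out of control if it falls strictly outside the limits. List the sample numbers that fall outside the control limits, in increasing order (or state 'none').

Compare each point to [148.7, 178.9]: sample 7 = 191.0 > UCL; sample 8 = 185.3 > UCL; sample 10 = 139.3 < LCL.

7, 8, 10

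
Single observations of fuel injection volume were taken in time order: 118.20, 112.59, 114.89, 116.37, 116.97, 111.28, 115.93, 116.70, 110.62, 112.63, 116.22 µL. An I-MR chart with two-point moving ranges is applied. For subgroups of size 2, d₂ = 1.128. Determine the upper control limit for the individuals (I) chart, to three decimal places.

123.482

X̄ = (118.20 + 112.59 + 114.89 + 116.37 + 116.97 + 111.28 + 115.93 + 116.70 + 110.62 + 112.63 + 116.22) / 11 = 114.7636
Moving ranges: 5.61, 2.30, 1.48, 0.60, 5.69, 4.65, 0.77, 6.08, 2.01, 3.59; M̄R̄ = 32.7800 / 10 = 3.2780
UCL = X̄ + 3·M̄R̄/d₂ = 114.7636 + 3 × 3.2780 / 1.128 = 123.4817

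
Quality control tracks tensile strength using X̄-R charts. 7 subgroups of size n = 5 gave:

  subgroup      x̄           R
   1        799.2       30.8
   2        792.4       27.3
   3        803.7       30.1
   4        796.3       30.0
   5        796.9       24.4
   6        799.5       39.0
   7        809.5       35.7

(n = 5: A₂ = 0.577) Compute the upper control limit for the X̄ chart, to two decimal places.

X̄̄ = (799.2 + 792.4 + 803.7 + 796.3 + 796.9 + 799.5 + 809.5) / 7 = 5597.5000 / 7 = 799.6429
R̄ = (30.8 + 27.3 + 30.1 + 30.0 + 24.4 + 39.0 + 35.7) / 7 = 217.3000 / 7 = 31.0429
UCL = X̄̄ + A₂·R̄ = 799.6429 + 0.577 × 31.0429 = 817.5546

817.55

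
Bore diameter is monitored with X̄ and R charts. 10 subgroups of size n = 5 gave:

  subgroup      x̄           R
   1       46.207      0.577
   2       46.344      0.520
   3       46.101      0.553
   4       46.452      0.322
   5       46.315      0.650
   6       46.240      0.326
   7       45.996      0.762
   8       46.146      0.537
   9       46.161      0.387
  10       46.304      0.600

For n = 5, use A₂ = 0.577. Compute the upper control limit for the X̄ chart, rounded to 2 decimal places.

46.53

X̄̄ = (46.207 + 46.344 + 46.101 + 46.452 + 46.315 + 46.240 + 45.996 + 46.146 + 46.161 + 46.304) / 10 = 462.2660 / 10 = 46.2266
R̄ = (0.577 + 0.520 + 0.553 + 0.322 + 0.650 + 0.326 + 0.762 + 0.537 + 0.387 + 0.600) / 10 = 5.2340 / 10 = 0.5234
UCL = X̄̄ + A₂·R̄ = 46.2266 + 0.577 × 0.5234 = 46.5286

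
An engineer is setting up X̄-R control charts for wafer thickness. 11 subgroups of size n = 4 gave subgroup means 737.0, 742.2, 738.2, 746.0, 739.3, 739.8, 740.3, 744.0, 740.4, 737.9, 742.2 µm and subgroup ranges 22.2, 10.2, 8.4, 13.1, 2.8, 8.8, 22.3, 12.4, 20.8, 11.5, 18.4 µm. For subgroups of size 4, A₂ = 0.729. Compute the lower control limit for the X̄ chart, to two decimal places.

730.66

X̄̄ = (737.0 + 742.2 + 738.2 + 746.0 + 739.3 + 739.8 + 740.3 + 744.0 + 740.4 + 737.9 + 742.2) / 11 = 8147.3000 / 11 = 740.6636
R̄ = (22.2 + 10.2 + 8.4 + 13.1 + 2.8 + 8.8 + 22.3 + 12.4 + 20.8 + 11.5 + 18.4) / 11 = 150.9000 / 11 = 13.7182
LCL = X̄̄ − A₂·R̄ = 740.6636 − 0.729 × 13.7182 = 730.6631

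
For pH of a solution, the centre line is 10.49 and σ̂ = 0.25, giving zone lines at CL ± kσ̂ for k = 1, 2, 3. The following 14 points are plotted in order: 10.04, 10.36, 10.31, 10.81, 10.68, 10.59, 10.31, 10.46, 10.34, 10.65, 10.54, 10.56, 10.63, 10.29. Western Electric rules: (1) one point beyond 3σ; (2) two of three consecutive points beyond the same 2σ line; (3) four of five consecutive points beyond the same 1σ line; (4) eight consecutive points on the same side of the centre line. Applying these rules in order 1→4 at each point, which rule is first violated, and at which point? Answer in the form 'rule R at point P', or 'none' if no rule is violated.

none

Zone of each point (C = within 1σ̂, B = 1σ̂–2σ̂, A = 2σ̂–3σ̂, * = beyond 3σ̂; sign = side of CL): 1:-B, 2:-C, 3:-C, 4:+B, 5:+C, 6:+C, 7:-C, 8:-C, 9:-C, 10:+C, 11:+C, 12:+C, 13:+C, 14:-C
No rule fires across all 14 points.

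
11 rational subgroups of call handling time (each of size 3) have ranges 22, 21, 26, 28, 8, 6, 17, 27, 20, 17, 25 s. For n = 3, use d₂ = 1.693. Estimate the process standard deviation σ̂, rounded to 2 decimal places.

11.65

R̄ = (22 + 21 + 26 + 28 + 8 + 6 + 17 + 27 + 20 + 17 + 25) / 11 = 19.7273
σ̂ = R̄ / d₂ = 19.7273 / 1.693 = 11.6523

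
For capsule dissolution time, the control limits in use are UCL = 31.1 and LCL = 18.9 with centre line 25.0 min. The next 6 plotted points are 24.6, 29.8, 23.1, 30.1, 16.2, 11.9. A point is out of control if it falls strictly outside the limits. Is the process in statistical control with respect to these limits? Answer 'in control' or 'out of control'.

Compare each point to [18.9, 31.1]: sample 5 = 16.2 < LCL; sample 6 = 11.9 < LCL.

out of control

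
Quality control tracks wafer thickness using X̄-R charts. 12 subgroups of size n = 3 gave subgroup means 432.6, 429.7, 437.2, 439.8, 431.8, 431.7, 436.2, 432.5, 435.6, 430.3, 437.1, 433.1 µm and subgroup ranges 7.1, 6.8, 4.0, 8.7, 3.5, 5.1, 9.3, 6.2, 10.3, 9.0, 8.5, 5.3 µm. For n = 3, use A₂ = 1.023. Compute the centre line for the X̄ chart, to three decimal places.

X̄̄ = (432.6 + 429.7 + 437.2 + 439.8 + 431.8 + 431.7 + 436.2 + 432.5 + 435.6 + 430.3 + 437.1 + 433.1) / 12 = 5207.6000 / 12 = 433.9667
CL = X̄̄ = 433.9667

433.967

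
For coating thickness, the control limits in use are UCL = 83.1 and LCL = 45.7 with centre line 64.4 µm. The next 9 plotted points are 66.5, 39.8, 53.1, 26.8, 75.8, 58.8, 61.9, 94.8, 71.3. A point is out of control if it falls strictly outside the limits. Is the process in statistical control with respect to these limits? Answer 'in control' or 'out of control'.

out of control

Compare each point to [45.7, 83.1]: sample 2 = 39.8 < LCL; sample 4 = 26.8 < LCL; sample 8 = 94.8 > UCL.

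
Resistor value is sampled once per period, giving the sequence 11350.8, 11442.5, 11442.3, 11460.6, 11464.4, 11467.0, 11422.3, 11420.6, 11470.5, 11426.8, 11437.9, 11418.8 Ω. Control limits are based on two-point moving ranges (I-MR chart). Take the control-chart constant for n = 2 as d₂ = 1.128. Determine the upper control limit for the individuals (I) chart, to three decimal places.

X̄ = (11350.8 + 11442.5 + 11442.3 + 11460.6 + 11464.4 + 11467.0 + 11422.3 + 11420.6 + 11470.5 + 11426.8 + 11437.9 + 11418.8) / 12 = 11435.3750
Moving ranges: 91.7, 0.2, 18.3, 3.8, 2.6, 44.7, 1.7, 49.9, 43.7, 11.1, 19.1; M̄R̄ = 286.8000 / 11 = 26.0727
UCL = X̄ + 3·M̄R̄/d₂ = 11435.3750 + 3 × 26.0727 / 1.128 = 11504.7174

11504.717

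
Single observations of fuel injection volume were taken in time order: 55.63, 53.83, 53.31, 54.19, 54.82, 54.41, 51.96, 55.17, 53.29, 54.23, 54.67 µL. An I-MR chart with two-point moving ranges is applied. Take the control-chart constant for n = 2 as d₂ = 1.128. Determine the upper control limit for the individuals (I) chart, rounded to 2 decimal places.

57.64

X̄ = (55.63 + 53.83 + 53.31 + 54.19 + 54.82 + 54.41 + 51.96 + 55.17 + 53.29 + 54.23 + 54.67) / 11 = 54.1373
Moving ranges: 1.80, 0.52, 0.88, 0.63, 0.41, 2.45, 3.21, 1.88, 0.94, 0.44; M̄R̄ = 13.1600 / 10 = 1.3160
UCL = X̄ + 3·M̄R̄/d₂ = 54.1373 + 3 × 1.3160 / 1.128 = 57.6373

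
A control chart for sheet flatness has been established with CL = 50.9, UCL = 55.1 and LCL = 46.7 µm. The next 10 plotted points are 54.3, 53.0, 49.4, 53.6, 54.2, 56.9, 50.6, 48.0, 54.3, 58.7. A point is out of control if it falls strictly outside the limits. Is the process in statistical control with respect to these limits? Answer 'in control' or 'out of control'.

Compare each point to [46.7, 55.1]: sample 6 = 56.9 > UCL; sample 10 = 58.7 > UCL.

out of control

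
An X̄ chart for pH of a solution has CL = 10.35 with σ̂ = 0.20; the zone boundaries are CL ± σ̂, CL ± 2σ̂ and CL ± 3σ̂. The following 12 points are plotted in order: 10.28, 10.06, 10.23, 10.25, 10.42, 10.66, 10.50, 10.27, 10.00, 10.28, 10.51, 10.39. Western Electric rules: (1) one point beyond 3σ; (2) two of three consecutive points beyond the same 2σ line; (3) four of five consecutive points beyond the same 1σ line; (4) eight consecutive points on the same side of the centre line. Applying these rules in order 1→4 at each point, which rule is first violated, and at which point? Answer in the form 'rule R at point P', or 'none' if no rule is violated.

none

Zone of each point (C = within 1σ̂, B = 1σ̂–2σ̂, A = 2σ̂–3σ̂, * = beyond 3σ̂; sign = side of CL): 1:-C, 2:-B, 3:-C, 4:-C, 5:+C, 6:+B, 7:+C, 8:-C, 9:-B, 10:-C, 11:+C, 12:+C
No rule fires across all 12 points.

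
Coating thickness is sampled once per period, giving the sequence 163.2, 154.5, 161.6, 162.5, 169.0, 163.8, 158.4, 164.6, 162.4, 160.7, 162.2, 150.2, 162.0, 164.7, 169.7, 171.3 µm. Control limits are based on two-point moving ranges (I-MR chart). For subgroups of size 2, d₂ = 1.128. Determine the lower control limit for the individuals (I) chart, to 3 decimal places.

148.632

X̄ = (163.2 + 154.5 + 161.6 + 162.5 + 169.0 + 163.8 + 158.4 + 164.6 + 162.4 + 160.7 + 162.2 + 150.2 + 162.0 + 164.7 + 169.7 + 171.3) / 16 = 162.5500
Moving ranges: 8.7, 7.1, 0.9, 6.5, 5.2, 5.4, 6.2, 2.2, 1.7, 1.5, 12.0, 11.8, 2.7, 5.0, 1.6; M̄R̄ = 78.5000 / 15 = 5.2333
LCL = X̄ − 3·M̄R̄/d₂ = 162.5500 − 3 × 5.2333 / 1.128 = 148.6316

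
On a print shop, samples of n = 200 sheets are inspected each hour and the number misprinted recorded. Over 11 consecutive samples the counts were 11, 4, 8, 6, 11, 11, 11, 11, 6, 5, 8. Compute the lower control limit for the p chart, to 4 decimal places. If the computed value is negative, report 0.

p̄ = Σdᵢ / (k·n) = 92 / (11 × 200) = 0.04182
LCL = p̄ − 3·√(p̄(1−p̄)/n) = 0.04182 − 3 × 0.01415 = -0.00065 → 0 (negative, so LCL = 0)

0.0000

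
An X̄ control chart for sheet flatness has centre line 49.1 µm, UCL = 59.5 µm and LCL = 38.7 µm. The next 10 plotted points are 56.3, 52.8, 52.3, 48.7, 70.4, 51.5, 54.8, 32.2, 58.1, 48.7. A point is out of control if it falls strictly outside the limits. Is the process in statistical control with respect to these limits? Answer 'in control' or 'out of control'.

out of control

Compare each point to [38.7, 59.5]: sample 5 = 70.4 > UCL; sample 8 = 32.2 < LCL.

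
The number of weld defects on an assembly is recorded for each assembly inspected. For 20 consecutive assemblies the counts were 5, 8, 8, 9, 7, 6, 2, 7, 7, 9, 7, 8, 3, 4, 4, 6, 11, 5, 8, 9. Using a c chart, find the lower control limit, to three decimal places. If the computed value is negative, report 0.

c̄ = (5 + 8 + 8 + 9 + 7 + 6 + 2 + 7 + 7 + 9 + 7 + 8 + 3 + 4 + 4 + 6 + 11 + 5 + 8 + 9) / 20 = 133 / 20 = 6.6500
LCL = c̄ − 3√c̄ = 6.6500 − 3 × 2.5788 = -1.0863 → 0 (cannot be negative)

0.000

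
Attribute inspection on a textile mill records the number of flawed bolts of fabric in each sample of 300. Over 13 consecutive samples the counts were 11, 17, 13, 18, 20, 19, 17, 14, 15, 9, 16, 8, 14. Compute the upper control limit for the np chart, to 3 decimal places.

p̄ = Σdᵢ / (k·n) = 191 / (13 × 300) = 0.04897
UCL = np̄ + 3·√(np̄(1−p̄)) = 14.6923 + 3 × √(14.6923×0.95103) = 14.6923 + 3 × 3.7380 = 25.9064

25.906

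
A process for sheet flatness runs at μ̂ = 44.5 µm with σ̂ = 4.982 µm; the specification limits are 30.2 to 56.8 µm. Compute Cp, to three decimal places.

0.890

Cp = (USL − LSL) / (6σ̂) = (56.8 − 30.2) / (6 × 4.982) = 26.6000 / 29.8920 = 0.8899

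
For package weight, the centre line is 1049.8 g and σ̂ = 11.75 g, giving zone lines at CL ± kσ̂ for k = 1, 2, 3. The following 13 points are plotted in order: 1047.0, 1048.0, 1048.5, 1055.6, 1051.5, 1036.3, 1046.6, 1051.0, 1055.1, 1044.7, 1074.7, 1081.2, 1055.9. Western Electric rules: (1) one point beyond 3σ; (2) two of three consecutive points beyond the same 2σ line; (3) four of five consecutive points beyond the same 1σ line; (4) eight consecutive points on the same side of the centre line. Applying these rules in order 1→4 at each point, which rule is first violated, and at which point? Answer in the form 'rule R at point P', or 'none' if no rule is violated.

Zone of each point (C = within 1σ̂, B = 1σ̂–2σ̂, A = 2σ̂–3σ̂, * = beyond 3σ̂; sign = side of CL): 1:-C, 2:-C, 3:-C, 4:+C, 5:+C, 6:-B, 7:-C, 8:+C, 9:+C, 10:-C, 11:+A, 12:+A, 13:+C
Rule 2 (two of three consecutive points beyond the same 2σ limit) is satisfied at point 12.

rule 2 at point 12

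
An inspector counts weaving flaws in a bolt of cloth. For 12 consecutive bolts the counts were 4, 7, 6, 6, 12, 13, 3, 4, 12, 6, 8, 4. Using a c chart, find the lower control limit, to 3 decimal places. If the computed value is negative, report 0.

0.000

c̄ = (4 + 7 + 6 + 6 + 12 + 13 + 3 + 4 + 12 + 6 + 8 + 4) / 12 = 85 / 12 = 7.0833
LCL = c̄ − 3√c̄ = 7.0833 − 3 × 2.6615 = -0.9010 → 0 (cannot be negative)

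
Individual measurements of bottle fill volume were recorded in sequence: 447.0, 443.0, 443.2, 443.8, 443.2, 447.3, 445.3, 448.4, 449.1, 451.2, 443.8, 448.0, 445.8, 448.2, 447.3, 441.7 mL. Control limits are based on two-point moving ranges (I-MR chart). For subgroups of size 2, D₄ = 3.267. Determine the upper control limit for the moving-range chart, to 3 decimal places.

8.734

Moving ranges: 4.0, 0.2, 0.6, 0.6, 4.1, 2.0, 3.1, 0.7, 2.1, 7.4, 4.2, 2.2, 2.4, 0.9, 5.6; M̄R̄ = 40.1000 / 15 = 2.6733
UCL_MR = D₄·M̄R̄ = 3.267 × 2.6733 = 8.7338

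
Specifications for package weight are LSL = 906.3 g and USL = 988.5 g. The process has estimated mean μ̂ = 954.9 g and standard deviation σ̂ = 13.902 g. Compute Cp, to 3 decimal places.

Cp = (USL − LSL) / (6σ̂) = (988.5 − 906.3) / (6 × 13.902) = 82.2000 / 83.4120 = 0.9855

0.985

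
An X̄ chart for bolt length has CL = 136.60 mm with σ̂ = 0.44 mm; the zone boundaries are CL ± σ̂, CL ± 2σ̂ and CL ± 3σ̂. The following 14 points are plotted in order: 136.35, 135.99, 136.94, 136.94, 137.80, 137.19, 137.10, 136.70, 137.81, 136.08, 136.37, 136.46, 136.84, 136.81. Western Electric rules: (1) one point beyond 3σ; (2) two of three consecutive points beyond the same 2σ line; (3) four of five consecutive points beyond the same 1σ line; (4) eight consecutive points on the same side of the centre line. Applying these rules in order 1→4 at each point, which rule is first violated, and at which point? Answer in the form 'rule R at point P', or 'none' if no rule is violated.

Zone of each point (C = within 1σ̂, B = 1σ̂–2σ̂, A = 2σ̂–3σ̂, * = beyond 3σ̂; sign = side of CL): 1:-C, 2:-B, 3:+C, 4:+C, 5:+A, 6:+B, 7:+B, 8:+C, 9:+A, 10:-B, 11:-C, 12:-C, 13:+C, 14:+C
Rule 3 (four of five consecutive points beyond the same 1σ limit) is satisfied at point 9.

rule 3 at point 9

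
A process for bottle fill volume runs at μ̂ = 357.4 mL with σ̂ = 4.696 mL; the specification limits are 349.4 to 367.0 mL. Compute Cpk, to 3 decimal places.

0.568

Cpu = (USL − μ̂) / (3σ̂) = (367.0 − 357.4) / (3 × 4.696) = 0.6814; Cpl = (μ̂ − LSL) / (3σ̂) = (357.4 − 349.4) / (3 × 4.696) = 0.5679; Cpk = min(Cpu, Cpl) = 0.5679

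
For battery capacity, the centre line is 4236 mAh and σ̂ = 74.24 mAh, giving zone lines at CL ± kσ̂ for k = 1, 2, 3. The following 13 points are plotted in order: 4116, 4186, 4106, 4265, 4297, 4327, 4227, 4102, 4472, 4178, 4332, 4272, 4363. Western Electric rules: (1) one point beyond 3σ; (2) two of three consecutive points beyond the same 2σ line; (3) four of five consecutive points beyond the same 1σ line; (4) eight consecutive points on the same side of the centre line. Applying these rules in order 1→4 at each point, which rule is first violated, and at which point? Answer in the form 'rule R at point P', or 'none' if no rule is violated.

Zone of each point (C = within 1σ̂, B = 1σ̂–2σ̂, A = 2σ̂–3σ̂, * = beyond 3σ̂; sign = side of CL): 1:-B, 2:-C, 3:-B, 4:+C, 5:+C, 6:+B, 7:-C, 8:-B, 9:+*, 10:-C, 11:+B, 12:+C, 13:+B
Rule 1 (one point beyond the 3σ limits) is satisfied at point 9.

rule 1 at point 9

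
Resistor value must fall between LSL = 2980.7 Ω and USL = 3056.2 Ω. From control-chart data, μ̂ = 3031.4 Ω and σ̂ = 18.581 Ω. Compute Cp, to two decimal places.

0.68

Cp = (USL − LSL) / (6σ̂) = (3056.2 − 2980.7) / (6 × 18.581) = 75.5000 / 111.4860 = 0.6772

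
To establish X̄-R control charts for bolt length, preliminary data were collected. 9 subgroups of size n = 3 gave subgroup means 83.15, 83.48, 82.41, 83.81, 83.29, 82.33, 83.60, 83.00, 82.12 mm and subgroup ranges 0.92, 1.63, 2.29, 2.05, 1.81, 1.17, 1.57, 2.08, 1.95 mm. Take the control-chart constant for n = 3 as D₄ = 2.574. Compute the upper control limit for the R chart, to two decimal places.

4.42

R̄ = (0.92 + 1.63 + 2.29 + 2.05 + 1.81 + 1.17 + 1.57 + 2.08 + 1.95) / 9 = 15.4700 / 9 = 1.7189
UCL_R = D₄·R̄ = 2.574 × 1.7189 = 4.4244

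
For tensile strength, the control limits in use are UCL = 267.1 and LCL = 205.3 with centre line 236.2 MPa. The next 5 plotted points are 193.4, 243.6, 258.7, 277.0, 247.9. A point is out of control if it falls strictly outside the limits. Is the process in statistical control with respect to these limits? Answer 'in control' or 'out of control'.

out of control

Compare each point to [205.3, 267.1]: sample 1 = 193.4 < LCL; sample 4 = 277.0 > UCL.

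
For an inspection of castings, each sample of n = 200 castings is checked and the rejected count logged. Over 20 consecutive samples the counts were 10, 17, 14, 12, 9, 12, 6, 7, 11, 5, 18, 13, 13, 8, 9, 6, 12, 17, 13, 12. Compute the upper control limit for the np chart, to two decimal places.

p̄ = Σdᵢ / (k·n) = 224 / (20 × 200) = 0.05600
UCL = np̄ + 3·√(np̄(1−p̄)) = 11.2000 + 3 × √(11.2000×0.94400) = 11.2000 + 3 × 3.2516 = 20.9548

20.95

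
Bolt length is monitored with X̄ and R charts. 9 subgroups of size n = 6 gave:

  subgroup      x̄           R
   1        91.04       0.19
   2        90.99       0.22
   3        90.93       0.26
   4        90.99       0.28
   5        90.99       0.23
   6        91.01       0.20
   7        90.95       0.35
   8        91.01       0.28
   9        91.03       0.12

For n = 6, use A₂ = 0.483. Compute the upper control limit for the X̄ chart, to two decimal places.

X̄̄ = (91.04 + 90.99 + 90.93 + 90.99 + 90.99 + 91.01 + 90.95 + 91.01 + 91.03) / 9 = 818.9400 / 9 = 90.9933
R̄ = (0.19 + 0.22 + 0.26 + 0.28 + 0.23 + 0.20 + 0.35 + 0.28 + 0.12) / 9 = 2.1300 / 9 = 0.2367
UCL = X̄̄ + A₂·R̄ = 90.9933 + 0.483 × 0.2367 = 91.1076

91.11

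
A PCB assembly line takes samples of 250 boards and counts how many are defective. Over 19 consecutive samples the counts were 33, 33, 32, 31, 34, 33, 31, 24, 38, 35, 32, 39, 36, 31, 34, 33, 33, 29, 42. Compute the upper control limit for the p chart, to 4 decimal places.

p̄ = Σdᵢ / (k·n) = 633 / (19 × 250) = 0.13326
UCL = p̄ + 3·√(p̄(1−p̄)/n) = 0.13326 + 3 × √(0.13326×0.86674/250) = 0.13326 + 3 × 0.02149 = 0.19775

0.1977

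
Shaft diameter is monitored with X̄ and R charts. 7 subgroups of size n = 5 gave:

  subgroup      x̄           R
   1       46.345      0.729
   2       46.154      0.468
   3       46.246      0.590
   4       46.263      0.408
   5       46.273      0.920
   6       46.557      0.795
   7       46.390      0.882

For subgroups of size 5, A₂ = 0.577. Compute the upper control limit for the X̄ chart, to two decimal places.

46.71

X̄̄ = (46.345 + 46.154 + 46.246 + 46.263 + 46.273 + 46.557 + 46.390) / 7 = 324.2280 / 7 = 46.3183
R̄ = (0.729 + 0.468 + 0.590 + 0.408 + 0.920 + 0.795 + 0.882) / 7 = 4.7920 / 7 = 0.6846
UCL = X̄̄ + A₂·R̄ = 46.3183 + 0.577 × 0.6846 = 46.7133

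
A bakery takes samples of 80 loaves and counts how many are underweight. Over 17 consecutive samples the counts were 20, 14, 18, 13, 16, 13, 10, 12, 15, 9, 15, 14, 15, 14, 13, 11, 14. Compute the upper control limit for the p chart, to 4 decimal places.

0.3006

p̄ = Σdᵢ / (k·n) = 236 / (17 × 80) = 0.17353
UCL = p̄ + 3·√(p̄(1−p̄)/n) = 0.17353 + 3 × √(0.17353×0.82647/80) = 0.17353 + 3 × 0.04234 = 0.30055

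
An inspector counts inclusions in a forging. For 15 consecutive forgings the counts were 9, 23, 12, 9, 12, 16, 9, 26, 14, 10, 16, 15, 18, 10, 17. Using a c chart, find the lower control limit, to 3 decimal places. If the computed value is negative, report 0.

3.016

c̄ = (9 + 23 + 12 + 9 + 12 + 16 + 9 + 26 + 14 + 10 + 16 + 15 + 18 + 10 + 17) / 15 = 216 / 15 = 14.4000
LCL = c̄ − 3√c̄ = 14.4000 − 3 × 3.7947 = 3.0158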